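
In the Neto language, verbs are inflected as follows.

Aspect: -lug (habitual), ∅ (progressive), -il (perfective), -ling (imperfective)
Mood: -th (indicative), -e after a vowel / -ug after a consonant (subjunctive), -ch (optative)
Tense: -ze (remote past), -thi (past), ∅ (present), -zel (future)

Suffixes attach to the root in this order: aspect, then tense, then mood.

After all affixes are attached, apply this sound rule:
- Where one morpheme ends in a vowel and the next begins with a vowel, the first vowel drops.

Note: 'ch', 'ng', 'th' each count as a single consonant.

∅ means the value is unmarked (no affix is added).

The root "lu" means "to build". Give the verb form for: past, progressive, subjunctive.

aspect = progressive: zero marking, form stays lu.
Attach tense past -thi → luthi.
Attach mood subjunctive -e (after vowel 'i') → luthie.
Apply vowel deletion: luthie → luthe.

luthe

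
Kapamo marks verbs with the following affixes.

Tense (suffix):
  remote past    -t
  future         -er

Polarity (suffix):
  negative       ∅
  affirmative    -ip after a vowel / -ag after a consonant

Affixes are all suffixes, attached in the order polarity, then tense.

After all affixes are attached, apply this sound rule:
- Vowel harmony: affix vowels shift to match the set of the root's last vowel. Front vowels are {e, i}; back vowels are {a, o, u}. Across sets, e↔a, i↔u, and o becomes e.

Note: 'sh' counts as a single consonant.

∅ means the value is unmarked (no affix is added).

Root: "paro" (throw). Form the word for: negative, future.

polarity = negative: zero marking, form stays paro.
Attach tense future -er → paroer.
Apply vowel harmony: paroer → paroar.

paroar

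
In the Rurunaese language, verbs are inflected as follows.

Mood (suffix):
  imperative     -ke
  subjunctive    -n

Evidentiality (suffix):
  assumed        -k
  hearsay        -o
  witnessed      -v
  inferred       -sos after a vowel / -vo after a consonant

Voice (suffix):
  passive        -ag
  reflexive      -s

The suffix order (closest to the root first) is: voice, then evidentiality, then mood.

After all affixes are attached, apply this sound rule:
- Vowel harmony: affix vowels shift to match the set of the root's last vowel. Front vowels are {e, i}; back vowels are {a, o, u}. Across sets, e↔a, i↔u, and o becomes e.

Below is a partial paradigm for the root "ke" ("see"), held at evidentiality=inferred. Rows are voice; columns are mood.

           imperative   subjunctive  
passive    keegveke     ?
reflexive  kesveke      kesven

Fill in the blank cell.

keegven

Attach voice passive -ag → keag.
Attach evidentiality inferred -vo (after consonant 'g') → keagvo.
Attach mood subjunctive -n → keagvon.
Apply vowel harmony: keagvon → keegven.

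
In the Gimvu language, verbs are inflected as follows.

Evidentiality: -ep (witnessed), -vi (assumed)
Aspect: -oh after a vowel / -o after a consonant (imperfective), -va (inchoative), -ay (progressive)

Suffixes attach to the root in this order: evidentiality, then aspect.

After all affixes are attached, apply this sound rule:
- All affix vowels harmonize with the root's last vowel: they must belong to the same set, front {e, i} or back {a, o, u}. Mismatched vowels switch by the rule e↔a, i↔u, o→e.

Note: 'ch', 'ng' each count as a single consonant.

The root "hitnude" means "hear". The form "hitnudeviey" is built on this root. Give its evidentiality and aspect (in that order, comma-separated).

Segment: hitnude-vi-ay.
evidentiality: -vi → assumed.
aspect: -ay → progressive.

assumed, progressive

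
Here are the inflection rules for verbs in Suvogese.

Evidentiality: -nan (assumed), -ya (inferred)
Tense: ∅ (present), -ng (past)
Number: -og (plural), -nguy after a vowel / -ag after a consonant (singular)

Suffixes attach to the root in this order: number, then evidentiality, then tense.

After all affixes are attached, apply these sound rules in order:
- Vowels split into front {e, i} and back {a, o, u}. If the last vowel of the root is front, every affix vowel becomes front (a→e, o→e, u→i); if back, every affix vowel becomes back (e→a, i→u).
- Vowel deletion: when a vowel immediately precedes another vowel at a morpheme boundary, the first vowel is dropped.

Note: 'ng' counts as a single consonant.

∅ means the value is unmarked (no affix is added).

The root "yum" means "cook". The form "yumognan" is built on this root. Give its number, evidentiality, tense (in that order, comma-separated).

plural, assumed, present

Segment: yum-og-nan.
number: -og → plural.
evidentiality: -nan → assumed.
tense: ∅ → present.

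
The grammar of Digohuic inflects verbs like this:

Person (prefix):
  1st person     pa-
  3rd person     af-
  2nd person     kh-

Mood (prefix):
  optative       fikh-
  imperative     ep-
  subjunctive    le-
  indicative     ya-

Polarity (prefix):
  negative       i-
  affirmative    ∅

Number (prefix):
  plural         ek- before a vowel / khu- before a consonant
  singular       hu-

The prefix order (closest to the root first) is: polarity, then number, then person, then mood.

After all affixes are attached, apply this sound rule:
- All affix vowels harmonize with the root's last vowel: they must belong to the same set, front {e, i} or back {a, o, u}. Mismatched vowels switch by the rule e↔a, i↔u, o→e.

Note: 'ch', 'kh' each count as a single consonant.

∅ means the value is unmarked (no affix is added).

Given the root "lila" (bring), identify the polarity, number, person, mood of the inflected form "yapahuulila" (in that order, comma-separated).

Segment: ya-pa-hu-i-lila.
polarity: i- → negative.
number: hu- → singular.
person: pa- → 1st person.
mood: ya- → indicative.

negative, singular, 1st person, indicative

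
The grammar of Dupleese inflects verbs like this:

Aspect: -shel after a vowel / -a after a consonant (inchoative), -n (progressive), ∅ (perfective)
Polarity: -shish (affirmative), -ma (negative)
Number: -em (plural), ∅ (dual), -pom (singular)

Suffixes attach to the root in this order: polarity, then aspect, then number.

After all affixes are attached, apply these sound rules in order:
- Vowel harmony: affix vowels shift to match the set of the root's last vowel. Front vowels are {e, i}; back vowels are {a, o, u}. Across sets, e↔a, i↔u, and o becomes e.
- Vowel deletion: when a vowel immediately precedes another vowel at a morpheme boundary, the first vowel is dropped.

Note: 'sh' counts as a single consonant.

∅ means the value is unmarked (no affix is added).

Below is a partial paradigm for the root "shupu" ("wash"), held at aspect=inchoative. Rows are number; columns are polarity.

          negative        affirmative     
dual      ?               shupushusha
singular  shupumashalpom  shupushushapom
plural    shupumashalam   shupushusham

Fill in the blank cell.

shupumashal

Attach polarity negative -ma → shupuma.
Attach aspect inchoative -shel (after vowel 'a') → shupumashel.
number = dual: zero marking, form stays shupumashel.
Apply vowel harmony: shupumashel → shupumashal.
Vowel deletion: no change.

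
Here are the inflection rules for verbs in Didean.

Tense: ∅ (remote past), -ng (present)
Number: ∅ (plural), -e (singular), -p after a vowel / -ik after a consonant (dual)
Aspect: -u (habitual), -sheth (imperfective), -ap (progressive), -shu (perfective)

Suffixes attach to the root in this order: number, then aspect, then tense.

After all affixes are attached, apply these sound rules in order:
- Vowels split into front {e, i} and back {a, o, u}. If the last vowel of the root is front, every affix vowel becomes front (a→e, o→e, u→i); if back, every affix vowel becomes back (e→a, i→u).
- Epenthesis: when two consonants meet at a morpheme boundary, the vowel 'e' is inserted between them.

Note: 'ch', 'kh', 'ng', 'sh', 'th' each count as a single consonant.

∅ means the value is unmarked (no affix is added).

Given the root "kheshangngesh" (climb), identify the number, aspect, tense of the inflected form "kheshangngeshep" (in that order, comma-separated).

plural, progressive, remote past

Segment: kheshangngesh-ap.
number: ∅ → plural.
aspect: -ap → progressive.
tense: ∅ → remote past.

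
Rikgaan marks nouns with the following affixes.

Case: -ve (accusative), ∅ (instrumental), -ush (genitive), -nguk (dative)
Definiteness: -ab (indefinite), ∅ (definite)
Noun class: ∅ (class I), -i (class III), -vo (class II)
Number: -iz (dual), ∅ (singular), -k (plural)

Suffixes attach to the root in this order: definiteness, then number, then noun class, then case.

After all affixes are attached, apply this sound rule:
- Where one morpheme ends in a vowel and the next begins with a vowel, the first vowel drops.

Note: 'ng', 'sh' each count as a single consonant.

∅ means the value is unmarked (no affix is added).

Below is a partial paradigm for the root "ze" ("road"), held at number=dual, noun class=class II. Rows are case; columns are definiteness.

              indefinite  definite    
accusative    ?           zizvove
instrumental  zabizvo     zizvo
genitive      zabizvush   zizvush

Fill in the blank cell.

zabizvove

Attach definiteness indefinite -ab → zeab.
Attach number dual -iz → zeabiz.
Attach noun class class II -vo → zeabizvo.
Attach case accusative -ve → zeabizvove.
Apply vowel deletion: zeabizvove → zabizvove.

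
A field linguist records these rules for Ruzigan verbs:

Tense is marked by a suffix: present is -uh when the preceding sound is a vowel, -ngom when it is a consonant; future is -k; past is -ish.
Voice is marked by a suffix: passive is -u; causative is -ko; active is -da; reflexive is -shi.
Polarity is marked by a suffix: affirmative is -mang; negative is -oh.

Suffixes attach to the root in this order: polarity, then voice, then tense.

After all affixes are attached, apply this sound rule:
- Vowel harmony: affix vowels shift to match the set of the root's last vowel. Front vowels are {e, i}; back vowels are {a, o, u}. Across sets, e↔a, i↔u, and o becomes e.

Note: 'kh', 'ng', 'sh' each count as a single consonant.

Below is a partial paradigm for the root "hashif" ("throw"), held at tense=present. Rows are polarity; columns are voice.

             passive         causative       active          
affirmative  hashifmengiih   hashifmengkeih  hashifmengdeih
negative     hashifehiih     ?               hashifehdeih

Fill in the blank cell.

Attach polarity negative -oh → hashifoh.
Attach voice causative -ko → hashifohko.
Attach tense present -uh (after vowel 'o') → hashifohkouh.
Apply vowel harmony: hashifohkouh → hashifehkeih.

hashifehkeih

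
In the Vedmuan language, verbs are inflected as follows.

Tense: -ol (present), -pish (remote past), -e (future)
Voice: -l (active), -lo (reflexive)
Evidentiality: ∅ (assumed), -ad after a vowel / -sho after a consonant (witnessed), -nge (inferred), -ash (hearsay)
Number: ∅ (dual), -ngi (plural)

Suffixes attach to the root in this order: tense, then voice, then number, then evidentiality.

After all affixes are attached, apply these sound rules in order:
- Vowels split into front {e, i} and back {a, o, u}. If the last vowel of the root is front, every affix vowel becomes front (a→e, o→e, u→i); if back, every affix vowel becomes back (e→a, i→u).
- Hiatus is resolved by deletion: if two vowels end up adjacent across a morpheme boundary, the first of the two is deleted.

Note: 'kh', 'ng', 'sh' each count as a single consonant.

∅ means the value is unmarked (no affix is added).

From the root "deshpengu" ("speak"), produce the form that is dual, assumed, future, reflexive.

deshpengalo

Attach tense future -e → deshpengue.
Attach voice reflexive -lo → deshpenguelo.
number = dual: zero marking, form stays deshpenguelo.
evidentiality = assumed: zero marking, form stays deshpenguelo.
Apply vowel harmony: deshpenguelo → deshpengualo.
Apply vowel deletion: deshpengualo → deshpengalo.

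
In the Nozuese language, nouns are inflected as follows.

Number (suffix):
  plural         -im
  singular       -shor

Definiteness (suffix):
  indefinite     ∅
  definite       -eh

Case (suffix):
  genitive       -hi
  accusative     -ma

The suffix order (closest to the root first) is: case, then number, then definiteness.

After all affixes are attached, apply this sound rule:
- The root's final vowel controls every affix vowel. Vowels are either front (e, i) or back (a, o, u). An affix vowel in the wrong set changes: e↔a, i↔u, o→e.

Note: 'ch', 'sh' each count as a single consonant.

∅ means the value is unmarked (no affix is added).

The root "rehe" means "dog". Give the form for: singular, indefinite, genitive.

Attach case genitive -hi → rehehi.
Attach number singular -shor → rehehishor.
definiteness = indefinite: zero marking, form stays rehehishor.
Apply vowel harmony: rehehishor → rehehisher.

rehehisher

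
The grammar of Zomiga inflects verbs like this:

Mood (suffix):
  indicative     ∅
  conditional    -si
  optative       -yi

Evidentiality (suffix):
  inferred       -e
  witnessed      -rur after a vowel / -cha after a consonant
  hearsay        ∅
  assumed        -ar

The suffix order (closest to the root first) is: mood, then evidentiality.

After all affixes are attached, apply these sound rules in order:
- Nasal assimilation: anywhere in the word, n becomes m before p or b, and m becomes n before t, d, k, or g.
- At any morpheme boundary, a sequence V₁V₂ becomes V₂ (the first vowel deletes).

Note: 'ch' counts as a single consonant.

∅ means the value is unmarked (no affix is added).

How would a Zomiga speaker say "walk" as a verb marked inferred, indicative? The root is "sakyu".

sakye

mood = indicative: zero marking, form stays sakyu.
Attach evidentiality inferred -e → sakyue.
Nasal assimilation: no change.
Apply vowel deletion: sakyue → sakye.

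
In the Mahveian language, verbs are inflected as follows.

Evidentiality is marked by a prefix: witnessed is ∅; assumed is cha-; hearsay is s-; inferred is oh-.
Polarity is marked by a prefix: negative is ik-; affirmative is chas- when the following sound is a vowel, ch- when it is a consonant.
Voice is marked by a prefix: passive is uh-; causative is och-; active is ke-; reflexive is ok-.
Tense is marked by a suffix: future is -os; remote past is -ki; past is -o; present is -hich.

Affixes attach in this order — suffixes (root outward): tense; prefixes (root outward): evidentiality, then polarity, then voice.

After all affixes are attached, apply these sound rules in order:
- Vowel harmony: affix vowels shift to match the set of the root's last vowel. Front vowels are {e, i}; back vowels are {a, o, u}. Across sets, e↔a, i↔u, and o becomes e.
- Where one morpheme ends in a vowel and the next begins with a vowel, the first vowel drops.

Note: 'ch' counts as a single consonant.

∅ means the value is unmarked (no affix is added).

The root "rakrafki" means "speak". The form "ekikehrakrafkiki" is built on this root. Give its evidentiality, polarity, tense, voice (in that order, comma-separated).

Segment: ok-ik-oh-rakrafki-ki.
evidentiality: oh- → inferred.
polarity: ik- → negative.
tense: -ki → remote past.
voice: ok- → reflexive.

inferred, negative, remote past, reflexive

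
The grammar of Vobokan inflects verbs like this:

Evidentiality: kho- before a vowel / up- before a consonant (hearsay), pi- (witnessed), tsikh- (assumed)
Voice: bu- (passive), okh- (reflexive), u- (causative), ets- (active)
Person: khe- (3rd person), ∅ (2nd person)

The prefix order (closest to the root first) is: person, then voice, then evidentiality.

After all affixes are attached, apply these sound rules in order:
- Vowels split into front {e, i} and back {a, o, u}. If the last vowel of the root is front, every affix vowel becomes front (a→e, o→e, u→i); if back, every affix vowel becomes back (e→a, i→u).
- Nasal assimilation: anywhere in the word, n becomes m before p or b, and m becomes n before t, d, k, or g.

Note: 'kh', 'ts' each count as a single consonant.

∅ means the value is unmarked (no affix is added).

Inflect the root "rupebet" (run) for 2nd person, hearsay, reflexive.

person = 2nd person: zero marking, form stays rupebet.
Attach voice reflexive okh- → okhrupebet.
Attach evidentiality hearsay kho- (before vowel 'o') → khookhrupebet.
Apply vowel harmony: khookhrupebet → kheekhrupebet.
Nasal assimilation: no change.

kheekhrupebet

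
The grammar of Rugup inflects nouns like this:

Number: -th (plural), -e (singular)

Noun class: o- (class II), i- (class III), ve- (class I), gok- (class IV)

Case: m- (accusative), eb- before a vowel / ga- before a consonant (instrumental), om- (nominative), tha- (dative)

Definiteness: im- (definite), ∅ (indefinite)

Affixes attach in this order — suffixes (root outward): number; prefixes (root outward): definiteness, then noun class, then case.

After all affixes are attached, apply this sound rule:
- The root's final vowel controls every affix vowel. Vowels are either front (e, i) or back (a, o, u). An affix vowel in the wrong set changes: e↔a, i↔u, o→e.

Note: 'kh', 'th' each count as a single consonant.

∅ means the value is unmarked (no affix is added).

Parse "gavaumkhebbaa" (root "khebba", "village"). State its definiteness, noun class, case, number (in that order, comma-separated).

Segment: ga-ve-im-khebba-e.
definiteness: im- → definite.
noun class: ve- → class I.
case: eb/ga- → instrumental.
number: -e → singular.

definite, class I, instrumental, singular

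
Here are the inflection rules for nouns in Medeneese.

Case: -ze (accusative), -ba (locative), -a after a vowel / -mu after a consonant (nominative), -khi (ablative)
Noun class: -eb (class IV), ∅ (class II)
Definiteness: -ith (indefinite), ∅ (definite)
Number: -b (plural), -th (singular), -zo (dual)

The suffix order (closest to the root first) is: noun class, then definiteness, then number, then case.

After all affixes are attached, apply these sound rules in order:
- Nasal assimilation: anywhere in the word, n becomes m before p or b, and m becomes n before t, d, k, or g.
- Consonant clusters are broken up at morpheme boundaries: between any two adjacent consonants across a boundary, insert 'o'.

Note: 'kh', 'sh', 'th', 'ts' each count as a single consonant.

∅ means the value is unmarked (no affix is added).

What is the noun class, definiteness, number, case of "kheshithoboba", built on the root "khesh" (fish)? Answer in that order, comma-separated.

Segment: khesh-ith-b-ba.
noun class: ∅ → class II.
definiteness: -ith → indefinite.
number: -b → plural.
case: -ba → locative.

class II, indefinite, plural, locative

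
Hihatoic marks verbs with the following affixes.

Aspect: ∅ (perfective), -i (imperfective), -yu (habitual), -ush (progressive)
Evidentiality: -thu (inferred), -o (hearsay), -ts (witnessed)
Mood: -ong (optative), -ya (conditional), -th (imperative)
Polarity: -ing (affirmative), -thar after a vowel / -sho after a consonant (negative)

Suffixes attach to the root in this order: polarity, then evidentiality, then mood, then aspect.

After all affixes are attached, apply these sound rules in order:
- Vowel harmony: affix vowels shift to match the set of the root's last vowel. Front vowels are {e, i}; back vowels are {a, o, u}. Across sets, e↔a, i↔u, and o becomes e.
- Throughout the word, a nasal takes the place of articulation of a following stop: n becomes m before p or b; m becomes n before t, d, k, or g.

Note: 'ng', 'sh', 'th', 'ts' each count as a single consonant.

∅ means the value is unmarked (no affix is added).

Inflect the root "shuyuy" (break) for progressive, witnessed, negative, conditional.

Attach polarity negative -sho (after consonant 'y') → shuyuysho.
Attach evidentiality witnessed -ts → shuyuyshots.
Attach mood conditional -ya → shuyuyshotsya.
Attach aspect progressive -ush → shuyuyshotsyaush.
Vowel harmony: no change.
Nasal assimilation: no change.

shuyuyshotsyaush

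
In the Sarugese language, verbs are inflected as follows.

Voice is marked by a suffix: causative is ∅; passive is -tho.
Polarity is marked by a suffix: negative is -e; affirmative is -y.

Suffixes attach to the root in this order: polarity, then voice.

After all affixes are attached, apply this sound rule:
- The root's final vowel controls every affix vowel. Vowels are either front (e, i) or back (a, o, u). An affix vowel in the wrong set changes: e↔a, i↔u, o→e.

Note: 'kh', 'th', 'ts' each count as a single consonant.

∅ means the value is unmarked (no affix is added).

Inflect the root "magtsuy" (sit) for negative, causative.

Attach polarity negative -e → magtsuye.
voice = causative: zero marking, form stays magtsuye.
Apply vowel harmony: magtsuye → magtsuya.

magtsuya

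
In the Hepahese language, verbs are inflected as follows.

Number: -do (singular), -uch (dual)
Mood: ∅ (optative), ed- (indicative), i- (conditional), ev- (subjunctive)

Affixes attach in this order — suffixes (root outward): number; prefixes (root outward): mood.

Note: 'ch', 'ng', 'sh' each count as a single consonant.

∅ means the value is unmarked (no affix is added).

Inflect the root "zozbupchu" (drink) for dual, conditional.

Attach number dual -uch → zozbupchuuch.
Attach mood conditional i- → izozbupchuuch.

izozbupchuuch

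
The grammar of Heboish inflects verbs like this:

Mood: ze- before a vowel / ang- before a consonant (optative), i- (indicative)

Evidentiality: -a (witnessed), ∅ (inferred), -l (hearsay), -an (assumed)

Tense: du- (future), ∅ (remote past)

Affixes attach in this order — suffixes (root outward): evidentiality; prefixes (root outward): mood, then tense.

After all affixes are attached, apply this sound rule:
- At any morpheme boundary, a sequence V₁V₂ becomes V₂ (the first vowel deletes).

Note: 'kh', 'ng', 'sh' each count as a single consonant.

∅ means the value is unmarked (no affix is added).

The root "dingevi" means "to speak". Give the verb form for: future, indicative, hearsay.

Attach mood indicative i- → idingevi.
Attach evidentiality hearsay -l → idingevil.
Attach tense future du- → duidingevil.
Apply vowel deletion: duidingevil → didingevil.

didingevil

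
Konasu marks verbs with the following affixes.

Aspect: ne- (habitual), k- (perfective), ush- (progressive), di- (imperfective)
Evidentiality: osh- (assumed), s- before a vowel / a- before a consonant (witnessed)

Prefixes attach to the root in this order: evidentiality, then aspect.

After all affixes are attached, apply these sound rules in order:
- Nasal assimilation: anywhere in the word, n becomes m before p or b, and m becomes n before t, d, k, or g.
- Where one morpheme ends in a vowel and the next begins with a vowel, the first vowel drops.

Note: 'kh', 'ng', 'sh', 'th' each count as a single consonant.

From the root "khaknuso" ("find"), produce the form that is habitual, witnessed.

Attach evidentiality witnessed a- (before consonant 'kh') → akhaknuso.
Attach aspect habitual ne- → neakhaknuso.
Nasal assimilation: no change.
Apply vowel deletion: neakhaknuso → nakhaknuso.

nakhaknuso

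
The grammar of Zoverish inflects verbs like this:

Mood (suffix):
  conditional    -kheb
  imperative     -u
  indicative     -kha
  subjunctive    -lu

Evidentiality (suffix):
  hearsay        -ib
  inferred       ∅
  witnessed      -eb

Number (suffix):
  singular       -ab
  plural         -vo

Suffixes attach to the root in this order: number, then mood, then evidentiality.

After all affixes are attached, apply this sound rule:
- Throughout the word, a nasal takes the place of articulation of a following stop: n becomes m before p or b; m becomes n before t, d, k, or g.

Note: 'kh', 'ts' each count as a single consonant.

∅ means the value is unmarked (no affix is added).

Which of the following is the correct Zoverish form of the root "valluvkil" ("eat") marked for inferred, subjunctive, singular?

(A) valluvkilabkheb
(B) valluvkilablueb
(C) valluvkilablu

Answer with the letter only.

Attach number singular -ab → valluvkilab.
Attach mood subjunctive -lu → valluvkilablu.
evidentiality = inferred: zero marking, form stays valluvkilablu.
Nasal assimilation: no change.
So the correct form is valluvkilablu, option (C).
(B) valluvkilablueb is wrong: it uses witnessed instead of inferred for evidentiality.
(A) valluvkilabkheb is wrong: it uses conditional instead of subjunctive for mood.

C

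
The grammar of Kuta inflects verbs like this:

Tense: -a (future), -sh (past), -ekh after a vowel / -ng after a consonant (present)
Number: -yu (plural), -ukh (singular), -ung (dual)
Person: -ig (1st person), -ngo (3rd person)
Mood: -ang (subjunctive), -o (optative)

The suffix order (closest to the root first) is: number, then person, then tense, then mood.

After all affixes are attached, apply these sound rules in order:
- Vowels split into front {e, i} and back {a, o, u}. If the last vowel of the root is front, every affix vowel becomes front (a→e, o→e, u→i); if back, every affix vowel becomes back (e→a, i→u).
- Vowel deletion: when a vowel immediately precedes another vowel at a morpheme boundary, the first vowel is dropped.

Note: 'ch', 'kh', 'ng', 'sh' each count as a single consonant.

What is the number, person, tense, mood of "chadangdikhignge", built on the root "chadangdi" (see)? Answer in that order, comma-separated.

singular, 1st person, present, optative

Segment: chadangdi-ukh-ig-ng-o.
number: -ukh → singular.
person: -ig → 1st person.
tense: -ekh/ng → present.
mood: -o → optative.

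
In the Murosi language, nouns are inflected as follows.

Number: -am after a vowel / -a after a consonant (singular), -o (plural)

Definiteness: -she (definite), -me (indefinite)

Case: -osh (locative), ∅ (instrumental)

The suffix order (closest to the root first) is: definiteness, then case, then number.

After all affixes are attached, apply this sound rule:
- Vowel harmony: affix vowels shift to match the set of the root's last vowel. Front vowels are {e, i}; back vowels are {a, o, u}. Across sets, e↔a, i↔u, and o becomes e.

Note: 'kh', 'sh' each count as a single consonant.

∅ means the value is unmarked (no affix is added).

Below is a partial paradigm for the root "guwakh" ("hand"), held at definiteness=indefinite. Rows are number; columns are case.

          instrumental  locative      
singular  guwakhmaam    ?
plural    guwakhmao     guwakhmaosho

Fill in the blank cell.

Attach definiteness indefinite -me → guwakhme.
Attach case locative -osh → guwakhmeosh.
Attach number singular -a (after consonant 'sh') → guwakhmeosha.
Apply vowel harmony: guwakhmeosha → guwakhmaosha.

guwakhmaosha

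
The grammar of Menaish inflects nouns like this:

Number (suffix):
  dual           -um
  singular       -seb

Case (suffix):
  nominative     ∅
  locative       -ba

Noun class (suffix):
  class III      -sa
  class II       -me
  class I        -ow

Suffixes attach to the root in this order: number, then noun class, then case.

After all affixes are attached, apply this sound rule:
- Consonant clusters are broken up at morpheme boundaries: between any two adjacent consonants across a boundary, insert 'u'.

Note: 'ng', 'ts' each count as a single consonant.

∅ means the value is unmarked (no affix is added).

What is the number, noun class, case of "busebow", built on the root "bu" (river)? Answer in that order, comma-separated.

Segment: bu-seb-ow.
number: -seb → singular.
noun class: -ow → class I.
case: ∅ → nominative.

singular, class I, nominative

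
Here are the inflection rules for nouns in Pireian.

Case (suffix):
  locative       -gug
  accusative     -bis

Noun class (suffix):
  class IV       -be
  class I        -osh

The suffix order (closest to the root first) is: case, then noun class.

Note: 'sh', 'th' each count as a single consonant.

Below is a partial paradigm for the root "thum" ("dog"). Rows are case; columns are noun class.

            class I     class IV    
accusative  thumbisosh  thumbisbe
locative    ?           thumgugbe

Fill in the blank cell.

thumgugosh

Attach case locative -gug → thumgug.
Attach noun class class I -osh → thumgugosh.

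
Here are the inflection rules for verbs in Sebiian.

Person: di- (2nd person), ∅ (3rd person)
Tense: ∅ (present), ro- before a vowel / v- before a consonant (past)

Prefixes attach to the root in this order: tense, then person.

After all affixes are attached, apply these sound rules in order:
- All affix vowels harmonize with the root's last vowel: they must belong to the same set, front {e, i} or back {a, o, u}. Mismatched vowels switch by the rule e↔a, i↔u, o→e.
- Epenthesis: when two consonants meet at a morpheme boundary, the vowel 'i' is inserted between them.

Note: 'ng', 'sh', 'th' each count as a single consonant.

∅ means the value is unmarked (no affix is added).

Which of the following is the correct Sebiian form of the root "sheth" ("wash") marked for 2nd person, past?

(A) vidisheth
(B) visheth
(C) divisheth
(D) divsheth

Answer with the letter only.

Attach tense past v- (before consonant 'sh') → vsheth.
Attach person 2nd person di- → divsheth.
Vowel harmony: no change.
Apply epenthesis: divsheth → divisheth.
So the correct form is divisheth, option (C).
(D) divsheth is wrong: it fails to apply the sound rule(s).
(B) visheth is wrong: it uses 3rd person instead of 2nd person for person.
(A) vidisheth is wrong: it has the affixes in the wrong order.

C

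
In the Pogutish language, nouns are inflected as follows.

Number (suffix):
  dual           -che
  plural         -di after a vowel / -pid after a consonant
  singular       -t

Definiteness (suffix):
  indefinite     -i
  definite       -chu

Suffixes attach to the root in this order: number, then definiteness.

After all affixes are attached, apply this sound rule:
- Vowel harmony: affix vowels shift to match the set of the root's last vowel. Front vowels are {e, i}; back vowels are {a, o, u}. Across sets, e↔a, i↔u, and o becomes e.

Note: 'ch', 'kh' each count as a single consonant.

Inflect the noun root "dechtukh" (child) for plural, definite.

Attach number plural -pid (after consonant 'kh') → dechtukhpid.
Attach definiteness definite -chu → dechtukhpidchu.
Apply vowel harmony: dechtukhpidchu → dechtukhpudchu.

dechtukhpudchu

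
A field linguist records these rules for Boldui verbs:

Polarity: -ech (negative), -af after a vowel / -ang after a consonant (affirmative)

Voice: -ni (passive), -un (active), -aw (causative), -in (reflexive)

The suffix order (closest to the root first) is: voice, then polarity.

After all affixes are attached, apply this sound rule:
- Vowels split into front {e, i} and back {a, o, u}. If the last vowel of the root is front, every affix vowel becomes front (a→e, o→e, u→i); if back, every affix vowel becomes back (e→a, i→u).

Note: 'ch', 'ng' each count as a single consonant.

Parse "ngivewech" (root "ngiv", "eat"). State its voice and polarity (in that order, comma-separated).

Segment: ngiv-aw-ech.
voice: -aw → causative.
polarity: -ech → negative.

causative, negative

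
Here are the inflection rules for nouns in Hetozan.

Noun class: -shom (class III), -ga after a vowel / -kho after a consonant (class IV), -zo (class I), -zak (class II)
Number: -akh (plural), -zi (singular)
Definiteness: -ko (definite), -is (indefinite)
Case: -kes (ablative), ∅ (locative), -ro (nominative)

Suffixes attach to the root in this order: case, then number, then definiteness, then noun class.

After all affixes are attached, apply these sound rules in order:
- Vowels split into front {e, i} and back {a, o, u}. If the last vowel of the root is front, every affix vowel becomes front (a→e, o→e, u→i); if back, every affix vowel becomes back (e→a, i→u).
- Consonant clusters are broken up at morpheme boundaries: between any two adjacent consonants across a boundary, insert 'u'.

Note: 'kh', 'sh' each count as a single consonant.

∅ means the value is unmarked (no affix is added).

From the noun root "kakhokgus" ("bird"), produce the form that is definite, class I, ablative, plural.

kakhokgusukasakhukozo

Attach case ablative -kes → kakhokguskes.
Attach number plural -akh → kakhokguskesakh.
Attach definiteness definite -ko → kakhokguskesakhko.
Attach noun class class I -zo → kakhokguskesakhkozo.
Apply vowel harmony: kakhokguskesakhkozo → kakhokguskasakhkozo.
Apply epenthesis: kakhokguskasakhkozo → kakhokgusukasakhukozo.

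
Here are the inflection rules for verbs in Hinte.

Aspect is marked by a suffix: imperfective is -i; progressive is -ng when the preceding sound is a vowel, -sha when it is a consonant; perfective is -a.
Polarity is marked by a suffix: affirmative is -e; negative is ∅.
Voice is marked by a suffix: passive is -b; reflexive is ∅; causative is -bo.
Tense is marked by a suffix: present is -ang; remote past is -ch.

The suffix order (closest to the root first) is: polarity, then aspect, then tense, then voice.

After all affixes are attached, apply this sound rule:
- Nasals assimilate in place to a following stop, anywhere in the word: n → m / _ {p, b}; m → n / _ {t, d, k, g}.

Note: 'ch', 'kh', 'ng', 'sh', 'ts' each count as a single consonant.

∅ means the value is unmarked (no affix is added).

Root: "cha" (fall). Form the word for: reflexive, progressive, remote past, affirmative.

chaengch

Attach polarity affirmative -e → chae.
Attach aspect progressive -ng (after vowel 'e') → chaeng.
Attach tense remote past -ch → chaengch.
voice = reflexive: zero marking, form stays chaengch.
Nasal assimilation: no change.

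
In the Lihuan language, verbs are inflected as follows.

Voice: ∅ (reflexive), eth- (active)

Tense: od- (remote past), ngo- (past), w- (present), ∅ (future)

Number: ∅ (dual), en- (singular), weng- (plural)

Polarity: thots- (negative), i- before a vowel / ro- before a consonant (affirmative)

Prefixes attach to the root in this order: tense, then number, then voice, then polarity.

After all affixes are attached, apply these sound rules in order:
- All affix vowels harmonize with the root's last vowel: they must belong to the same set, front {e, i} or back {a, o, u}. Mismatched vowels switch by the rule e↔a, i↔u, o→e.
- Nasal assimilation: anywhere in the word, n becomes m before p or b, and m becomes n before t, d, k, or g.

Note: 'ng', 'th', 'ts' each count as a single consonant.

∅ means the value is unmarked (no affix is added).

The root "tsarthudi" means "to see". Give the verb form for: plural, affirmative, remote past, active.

iethwengedtsarthudi

Attach tense remote past od- → odtsarthudi.
Attach number plural weng- → wengodtsarthudi.
Attach voice active eth- → ethwengodtsarthudi.
Attach polarity affirmative i- (before vowel 'e') → iethwengodtsarthudi.
Apply vowel harmony: iethwengodtsarthudi → iethwengedtsarthudi.
Nasal assimilation: no change.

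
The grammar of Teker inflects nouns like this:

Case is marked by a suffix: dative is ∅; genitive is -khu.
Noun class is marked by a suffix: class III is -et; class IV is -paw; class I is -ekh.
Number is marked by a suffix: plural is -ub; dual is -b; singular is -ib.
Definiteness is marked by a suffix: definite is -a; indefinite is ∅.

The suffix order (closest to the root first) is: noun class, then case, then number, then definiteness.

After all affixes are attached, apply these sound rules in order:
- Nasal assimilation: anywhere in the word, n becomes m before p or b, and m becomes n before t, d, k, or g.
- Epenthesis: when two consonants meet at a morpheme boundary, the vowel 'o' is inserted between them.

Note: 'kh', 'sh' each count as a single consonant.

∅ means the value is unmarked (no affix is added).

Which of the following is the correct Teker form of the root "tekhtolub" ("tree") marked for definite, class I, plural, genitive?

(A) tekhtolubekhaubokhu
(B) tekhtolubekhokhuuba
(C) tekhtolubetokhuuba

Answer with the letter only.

B

Attach noun class class I -ekh → tekhtolubekh.
Attach case genitive -khu → tekhtolubekhkhu.
Attach number plural -ub → tekhtolubekhkhuub.
Attach definiteness definite -a → tekhtolubekhkhuuba.
Nasal assimilation: no change.
Apply epenthesis: tekhtolubekhkhuuba → tekhtolubekhokhuuba.
So the correct form is tekhtolubekhokhuuba, option (B).
(A) tekhtolubekhaubokhu is wrong: it has the affixes in the wrong order.
(C) tekhtolubetokhuuba is wrong: it uses class III instead of class I for noun class.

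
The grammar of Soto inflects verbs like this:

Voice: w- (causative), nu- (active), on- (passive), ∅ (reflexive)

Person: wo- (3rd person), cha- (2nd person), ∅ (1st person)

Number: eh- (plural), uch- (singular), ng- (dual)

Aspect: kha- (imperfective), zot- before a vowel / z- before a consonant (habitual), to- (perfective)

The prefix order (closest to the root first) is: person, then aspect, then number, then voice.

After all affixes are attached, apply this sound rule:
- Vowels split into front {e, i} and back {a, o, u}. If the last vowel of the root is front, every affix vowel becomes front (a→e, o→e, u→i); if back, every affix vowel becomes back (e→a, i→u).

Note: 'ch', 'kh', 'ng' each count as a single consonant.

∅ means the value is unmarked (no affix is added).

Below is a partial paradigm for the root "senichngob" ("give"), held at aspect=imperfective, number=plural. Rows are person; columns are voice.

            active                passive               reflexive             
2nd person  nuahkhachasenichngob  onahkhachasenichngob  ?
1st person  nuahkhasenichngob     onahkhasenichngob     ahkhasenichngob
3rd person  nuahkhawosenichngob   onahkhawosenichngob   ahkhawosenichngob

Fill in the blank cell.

ahkhachasenichngob

Attach person 2nd person cha- → chasenichngob.
Attach aspect imperfective kha- → khachasenichngob.
Attach number plural eh- → ehkhachasenichngob.
voice = reflexive: zero marking, form stays ehkhachasenichngob.
Apply vowel harmony: ehkhachasenichngob → ahkhachasenichngob.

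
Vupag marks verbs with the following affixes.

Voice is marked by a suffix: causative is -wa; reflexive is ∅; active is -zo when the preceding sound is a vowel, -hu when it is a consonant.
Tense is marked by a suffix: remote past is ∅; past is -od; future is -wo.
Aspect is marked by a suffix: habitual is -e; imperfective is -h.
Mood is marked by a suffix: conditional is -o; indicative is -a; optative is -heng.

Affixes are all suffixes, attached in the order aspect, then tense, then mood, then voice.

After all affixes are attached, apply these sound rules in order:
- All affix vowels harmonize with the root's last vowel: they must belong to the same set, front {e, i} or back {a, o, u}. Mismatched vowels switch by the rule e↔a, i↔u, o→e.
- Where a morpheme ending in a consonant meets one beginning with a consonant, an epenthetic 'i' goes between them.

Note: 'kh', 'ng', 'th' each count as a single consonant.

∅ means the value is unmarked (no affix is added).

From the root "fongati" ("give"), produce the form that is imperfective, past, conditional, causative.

fongatihedewe

Attach aspect imperfective -h → fongatih.
Attach tense past -od → fongatihod.
Attach mood conditional -o → fongatihodo.
Attach voice causative -wa → fongatihodowa.
Apply vowel harmony: fongatihodowa → fongatihedewe.
Epenthesis: no change.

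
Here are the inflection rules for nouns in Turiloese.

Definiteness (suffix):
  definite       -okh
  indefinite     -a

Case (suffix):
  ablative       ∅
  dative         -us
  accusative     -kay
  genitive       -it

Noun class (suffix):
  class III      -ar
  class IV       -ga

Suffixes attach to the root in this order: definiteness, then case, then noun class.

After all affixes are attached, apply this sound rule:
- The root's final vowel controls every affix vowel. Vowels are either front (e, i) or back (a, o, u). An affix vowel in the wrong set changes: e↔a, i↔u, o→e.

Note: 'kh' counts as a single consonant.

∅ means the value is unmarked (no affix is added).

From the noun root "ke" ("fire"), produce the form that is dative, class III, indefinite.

keeiser

Attach definiteness indefinite -a → kea.
Attach case dative -us → keaus.
Attach noun class class III -ar → keausar.
Apply vowel harmony: keausar → keeiser.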